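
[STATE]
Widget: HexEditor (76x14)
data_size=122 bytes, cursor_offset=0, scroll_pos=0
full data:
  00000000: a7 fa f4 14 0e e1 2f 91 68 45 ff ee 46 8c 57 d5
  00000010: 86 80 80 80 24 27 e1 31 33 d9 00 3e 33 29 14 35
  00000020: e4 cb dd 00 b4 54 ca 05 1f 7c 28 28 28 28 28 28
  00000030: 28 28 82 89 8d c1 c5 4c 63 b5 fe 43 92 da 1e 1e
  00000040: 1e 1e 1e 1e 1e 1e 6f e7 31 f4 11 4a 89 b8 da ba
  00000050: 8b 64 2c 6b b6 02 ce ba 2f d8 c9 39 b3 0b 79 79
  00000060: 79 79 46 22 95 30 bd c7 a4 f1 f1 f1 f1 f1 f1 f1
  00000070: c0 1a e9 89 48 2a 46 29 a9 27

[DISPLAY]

00000000  A7 fa f4 14 0e e1 2f 91  68 45 ff ee 46 8c 57 d5  |....../.hE..F.W
00000010  86 80 80 80 24 27 e1 31  33 d9 00 3e 33 29 14 35  |....$'.13..>3).
00000020  e4 cb dd 00 b4 54 ca 05  1f 7c 28 28 28 28 28 28  |.....T...|(((((
00000030  28 28 82 89 8d c1 c5 4c  63 b5 fe 43 92 da 1e 1e  |((.....Lc..C...
00000040  1e 1e 1e 1e 1e 1e 6f e7  31 f4 11 4a 89 b8 da ba  |......o.1..J...
00000050  8b 64 2c 6b b6 02 ce ba  2f d8 c9 39 b3 0b 79 79  |.d,k..../..9..y
00000060  79 79 46 22 95 30 bd c7  a4 f1 f1 f1 f1 f1 f1 f1  |yyF".0.........
00000070  c0 1a e9 89 48 2a 46 29  a9 27                    |....H*F).'     
                                                                            
                                                                            
                                                                            
                                                                            
                                                                            
                                                                            


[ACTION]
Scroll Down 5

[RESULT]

00000050  8b 64 2c 6b b6 02 ce ba  2f d8 c9 39 b3 0b 79 79  |.d,k..../..9..y
00000060  79 79 46 22 95 30 bd c7  a4 f1 f1 f1 f1 f1 f1 f1  |yyF".0.........
00000070  c0 1a e9 89 48 2a 46 29  a9 27                    |....H*F).'     
                                                                            
                                                                            
                                                                            
                                                                            
                                                                            
                                                                            
                                                                            
                                                                            
                                                                            
                                                                            
                                                                            


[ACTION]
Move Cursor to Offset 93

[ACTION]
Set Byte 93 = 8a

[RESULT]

00000050  8b 64 2c 6b b6 02 ce ba  2f d8 c9 39 b3 8A 79 79  |.d,k..../..9..y
00000060  79 79 46 22 95 30 bd c7  a4 f1 f1 f1 f1 f1 f1 f1  |yyF".0.........
00000070  c0 1a e9 89 48 2a 46 29  a9 27                    |....H*F).'     
                                                                            
                                                                            
                                                                            
                                                                            
                                                                            
                                                                            
                                                                            
                                                                            
                                                                            
                                                                            
                                                                            


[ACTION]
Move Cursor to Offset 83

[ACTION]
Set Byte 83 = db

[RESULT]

00000050  8b 64 2c DB b6 02 ce ba  2f d8 c9 39 b3 8a 79 79  |.d,...../..9..y
00000060  79 79 46 22 95 30 bd c7  a4 f1 f1 f1 f1 f1 f1 f1  |yyF".0.........
00000070  c0 1a e9 89 48 2a 46 29  a9 27                    |....H*F).'     
                                                                            
                                                                            
                                                                            
                                                                            
                                                                            
                                                                            
                                                                            
                                                                            
                                                                            
                                                                            
                                                                            


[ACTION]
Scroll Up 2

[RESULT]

00000030  28 28 82 89 8d c1 c5 4c  63 b5 fe 43 92 da 1e 1e  |((.....Lc..C...
00000040  1e 1e 1e 1e 1e 1e 6f e7  31 f4 11 4a 89 b8 da ba  |......o.1..J...
00000050  8b 64 2c DB b6 02 ce ba  2f d8 c9 39 b3 8a 79 79  |.d,...../..9..y
00000060  79 79 46 22 95 30 bd c7  a4 f1 f1 f1 f1 f1 f1 f1  |yyF".0.........
00000070  c0 1a e9 89 48 2a 46 29  a9 27                    |....H*F).'     
                                                                            
                                                                            
                                                                            
                                                                            
                                                                            
                                                                            
                                                                            
                                                                            
                                                                            


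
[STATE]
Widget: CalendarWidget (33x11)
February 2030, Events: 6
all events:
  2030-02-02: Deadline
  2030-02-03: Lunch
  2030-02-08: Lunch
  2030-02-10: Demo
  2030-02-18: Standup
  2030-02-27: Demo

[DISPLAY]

          February 2030          
Mo Tu We Th Fr Sa Su             
             1  2*  3*           
 4  5  6  7  8*  9 10*           
11 12 13 14 15 16 17             
18* 19 20 21 22 23 24            
25 26 27* 28                     
                                 
                                 
                                 
                                 


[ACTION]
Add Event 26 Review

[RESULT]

          February 2030          
Mo Tu We Th Fr Sa Su             
             1  2*  3*           
 4  5  6  7  8*  9 10*           
11 12 13 14 15 16 17             
18* 19 20 21 22 23 24            
25 26* 27* 28                    
                                 
                                 
                                 
                                 


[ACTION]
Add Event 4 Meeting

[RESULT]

          February 2030          
Mo Tu We Th Fr Sa Su             
             1  2*  3*           
 4*  5  6  7  8*  9 10*          
11 12 13 14 15 16 17             
18* 19 20 21 22 23 24            
25 26* 27* 28                    
                                 
                                 
                                 
                                 


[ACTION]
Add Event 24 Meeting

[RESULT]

          February 2030          
Mo Tu We Th Fr Sa Su             
             1  2*  3*           
 4*  5  6  7  8*  9 10*          
11 12 13 14 15 16 17             
18* 19 20 21 22 23 24*           
25 26* 27* 28                    
                                 
                                 
                                 
                                 


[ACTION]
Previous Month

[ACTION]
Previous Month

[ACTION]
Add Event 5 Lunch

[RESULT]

          December 2029          
Mo Tu We Th Fr Sa Su             
                1  2             
 3  4  5*  6  7  8  9            
10 11 12 13 14 15 16             
17 18 19 20 21 22 23             
24 25 26 27 28 29 30             
31                               
                                 
                                 
                                 


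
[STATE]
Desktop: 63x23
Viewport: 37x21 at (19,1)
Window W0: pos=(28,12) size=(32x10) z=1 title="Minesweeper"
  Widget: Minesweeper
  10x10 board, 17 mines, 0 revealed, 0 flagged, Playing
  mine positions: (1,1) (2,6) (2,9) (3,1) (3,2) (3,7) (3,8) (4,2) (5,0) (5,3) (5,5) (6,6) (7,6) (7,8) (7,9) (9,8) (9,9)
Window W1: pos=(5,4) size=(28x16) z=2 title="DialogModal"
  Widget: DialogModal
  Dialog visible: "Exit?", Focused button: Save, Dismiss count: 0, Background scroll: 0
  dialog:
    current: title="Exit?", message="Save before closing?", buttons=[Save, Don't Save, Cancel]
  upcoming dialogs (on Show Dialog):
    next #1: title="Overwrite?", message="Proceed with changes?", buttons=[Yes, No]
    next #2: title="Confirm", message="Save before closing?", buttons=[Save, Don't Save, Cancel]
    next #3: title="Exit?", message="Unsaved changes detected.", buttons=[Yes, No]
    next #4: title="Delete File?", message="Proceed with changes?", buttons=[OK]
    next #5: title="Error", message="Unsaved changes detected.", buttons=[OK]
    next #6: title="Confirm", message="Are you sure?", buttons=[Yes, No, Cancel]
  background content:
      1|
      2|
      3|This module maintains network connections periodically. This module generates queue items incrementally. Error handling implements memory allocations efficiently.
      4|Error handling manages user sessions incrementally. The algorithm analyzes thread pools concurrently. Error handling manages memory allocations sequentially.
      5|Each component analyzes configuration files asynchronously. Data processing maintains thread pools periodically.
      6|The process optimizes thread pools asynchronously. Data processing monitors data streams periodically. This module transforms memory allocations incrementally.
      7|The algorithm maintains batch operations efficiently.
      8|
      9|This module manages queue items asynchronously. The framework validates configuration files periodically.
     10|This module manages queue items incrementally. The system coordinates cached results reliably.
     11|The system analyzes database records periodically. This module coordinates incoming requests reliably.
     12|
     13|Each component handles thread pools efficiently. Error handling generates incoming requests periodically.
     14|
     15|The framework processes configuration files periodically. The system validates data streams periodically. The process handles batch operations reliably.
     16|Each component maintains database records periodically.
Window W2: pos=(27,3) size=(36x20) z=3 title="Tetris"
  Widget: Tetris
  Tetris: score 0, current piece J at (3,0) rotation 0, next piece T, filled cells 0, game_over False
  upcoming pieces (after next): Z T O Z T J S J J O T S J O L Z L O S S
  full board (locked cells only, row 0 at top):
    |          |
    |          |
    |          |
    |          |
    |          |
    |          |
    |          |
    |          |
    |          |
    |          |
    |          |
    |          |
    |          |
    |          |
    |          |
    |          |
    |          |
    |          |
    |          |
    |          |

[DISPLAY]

                                     
                                     
        ┏━━━━━━━━━━━━━━━━━━━━━━━━━━━━
━━━━━━━━┃ Tetris                     
        ┠────────────────────────────
────────┃          │Next:            
        ┃          │ ▒               
        ┃          │▒▒▒              
aintains┃          │                 
────────┃          │                 
t?      ┃          │                 
e closin┃          │Score:           
n't Save┃          │0                
────────┃          │                 
anages q┃          │                 
anages q┃          │                 
alyzes d┃          │                 
        ┃          │                 
━━━━━━━━┃          │                 
        ┃          │                 
        ┃          │                 


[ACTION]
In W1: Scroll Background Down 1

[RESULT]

                                     
                                     
        ┏━━━━━━━━━━━━━━━━━━━━━━━━━━━━
━━━━━━━━┃ Tetris                     
        ┠────────────────────────────
────────┃          │Next:            
        ┃          │ ▒               
aintains┃          │▒▒▒              
g manage┃          │                 
────────┃          │                 
t?      ┃          │                 
e closin┃          │Score:           
n't Save┃          │0                
────────┃          │                 
anages q┃          │                 
alyzes d┃          │                 
        ┃          │                 
t handle┃          │                 
━━━━━━━━┃          │                 
        ┃          │                 
        ┃          │                 


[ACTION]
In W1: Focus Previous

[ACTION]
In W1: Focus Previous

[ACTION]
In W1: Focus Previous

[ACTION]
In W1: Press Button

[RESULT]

                                     
                                     
        ┏━━━━━━━━━━━━━━━━━━━━━━━━━━━━
━━━━━━━━┃ Tetris                     
        ┠────────────────────────────
────────┃          │Next:            
        ┃          │ ▒               
aintains┃          │▒▒▒              
g manage┃          │                 
t analyz┃          │                 
ptimizes┃          │                 
 maintai┃          │Score:           
        ┃          │0                
anages q┃          │                 
anages q┃          │                 
alyzes d┃          │                 
        ┃          │                 
t handle┃          │                 
━━━━━━━━┃          │                 
        ┃          │                 
        ┃          │                 


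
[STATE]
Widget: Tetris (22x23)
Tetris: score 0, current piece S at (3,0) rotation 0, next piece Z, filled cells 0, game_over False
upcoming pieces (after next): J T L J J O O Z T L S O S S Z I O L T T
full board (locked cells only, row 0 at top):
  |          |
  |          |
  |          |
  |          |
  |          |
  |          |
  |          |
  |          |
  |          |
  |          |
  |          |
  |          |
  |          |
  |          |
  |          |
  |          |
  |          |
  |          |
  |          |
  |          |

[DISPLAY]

    ░░    │Next:      
   ░░     │▓▓         
          │ ▓▓        
          │           
          │           
          │           
          │Score:     
          │0          
          │           
          │           
          │           
          │           
          │           
          │           
          │           
          │           
          │           
          │           
          │           
          │           
          │           
          │           
          │           


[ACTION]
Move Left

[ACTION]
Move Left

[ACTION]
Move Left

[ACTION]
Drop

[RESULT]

          │Next:      
 ░░       │▓▓         
░░        │ ▓▓        
          │           
          │           
          │           
          │Score:     
          │0          
          │           
          │           
          │           
          │           
          │           
          │           
          │           
          │           
          │           
          │           
          │           
          │           
          │           
          │           
          │           


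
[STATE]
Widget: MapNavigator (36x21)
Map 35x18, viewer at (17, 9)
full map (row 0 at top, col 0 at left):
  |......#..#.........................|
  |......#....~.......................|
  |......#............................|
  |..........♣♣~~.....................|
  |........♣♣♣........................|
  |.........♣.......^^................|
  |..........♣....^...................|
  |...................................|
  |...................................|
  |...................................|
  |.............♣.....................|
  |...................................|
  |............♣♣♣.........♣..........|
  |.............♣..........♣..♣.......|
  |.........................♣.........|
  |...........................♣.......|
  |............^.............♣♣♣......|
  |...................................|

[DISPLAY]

                                    
 ......#..#.........................
 ......#....~.......................
 ......#............................
 ..........♣♣~~.....................
 ........♣♣♣........................
 .........♣.......^^................
 ..........♣....^...................
 ...................................
 ...................................
 .................@.................
 .............♣.....................
 ...................................
 ............♣♣♣.........♣..........
 .............♣..........♣..♣.......
 .........................♣.........
 ...........................♣.......
 ............^.............♣♣♣......
 ...................................
                                    
                                    


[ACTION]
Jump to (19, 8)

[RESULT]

                                    
                                    
.....#..#.........................  
.....#....~.......................  
.....#............................  
.........♣♣~~.....................  
.......♣♣♣........................  
........♣.......^^................  
.........♣....^...................  
..................................  
..................@...............  
..................................  
............♣.....................  
..................................  
...........♣♣♣.........♣..........  
............♣..........♣..♣.......  
........................♣.........  
..........................♣.......  
...........^.............♣♣♣......  
..................................  
                                    


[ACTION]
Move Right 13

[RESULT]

                                    
                                    
.....................               
.....................               
.....................               
.....................               
.....................               
...^^................               
.^...................               
.....................               
..................@..               
.....................               
.....................               
.....................               
♣.........♣..........               
..........♣..♣.......               
...........♣.........               
.............♣.......               
............♣♣♣......               
.....................               
                                    


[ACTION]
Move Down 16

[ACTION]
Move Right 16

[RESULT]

...................                 
...................                 
...................                 
...................                 
...................                 
........♣..........                 
........♣..♣.......                 
.........♣.........                 
...........♣.......                 
..........♣♣♣......                 
..................@                 
                                    
                                    
                                    
                                    
                                    
                                    
                                    
                                    
                                    
                                    


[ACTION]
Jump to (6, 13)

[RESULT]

            ..........♣♣~~..........
            ........♣♣♣.............
            .........♣.......^^.....
            ..........♣....^........
            ........................
            ........................
            ........................
            .............♣..........
            ........................
            ............♣♣♣.........
            ......@......♣..........
            ........................
            ........................
            ............^...........
            ........................
                                    
                                    
                                    
                                    
                                    
                                    


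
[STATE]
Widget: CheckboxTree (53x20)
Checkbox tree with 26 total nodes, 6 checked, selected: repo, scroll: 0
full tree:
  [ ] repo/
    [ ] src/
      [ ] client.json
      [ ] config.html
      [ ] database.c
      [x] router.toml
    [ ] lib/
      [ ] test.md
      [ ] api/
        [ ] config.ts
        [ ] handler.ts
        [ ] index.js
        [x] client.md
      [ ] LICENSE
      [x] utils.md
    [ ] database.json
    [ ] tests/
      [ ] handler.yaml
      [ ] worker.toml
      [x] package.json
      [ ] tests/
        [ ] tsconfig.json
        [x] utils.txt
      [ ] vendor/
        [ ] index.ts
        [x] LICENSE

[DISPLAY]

>[-] repo/                                           
   [-] src/                                          
     [ ] client.json                                 
     [ ] config.html                                 
     [ ] database.c                                  
     [x] router.toml                                 
   [-] lib/                                          
     [ ] test.md                                     
     [-] api/                                        
       [ ] config.ts                                 
       [ ] handler.ts                                
       [ ] index.js                                  
       [x] client.md                                 
     [ ] LICENSE                                     
     [x] utils.md                                    
   [ ] database.json                                 
   [-] tests/                                        
     [ ] handler.yaml                                
     [ ] worker.toml                                 
     [x] package.json                                


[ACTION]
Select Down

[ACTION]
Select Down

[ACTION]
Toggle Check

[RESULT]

 [-] repo/                                           
   [-] src/                                          
>    [x] client.json                                 
     [ ] config.html                                 
     [ ] database.c                                  
     [x] router.toml                                 
   [-] lib/                                          
     [ ] test.md                                     
     [-] api/                                        
       [ ] config.ts                                 
       [ ] handler.ts                                
       [ ] index.js                                  
       [x] client.md                                 
     [ ] LICENSE                                     
     [x] utils.md                                    
   [ ] database.json                                 
   [-] tests/                                        
     [ ] handler.yaml                                
     [ ] worker.toml                                 
     [x] package.json                                


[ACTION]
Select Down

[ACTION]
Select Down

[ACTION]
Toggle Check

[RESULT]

 [-] repo/                                           
   [-] src/                                          
     [x] client.json                                 
     [ ] config.html                                 
>    [x] database.c                                  
     [x] router.toml                                 
   [-] lib/                                          
     [ ] test.md                                     
     [-] api/                                        
       [ ] config.ts                                 
       [ ] handler.ts                                
       [ ] index.js                                  
       [x] client.md                                 
     [ ] LICENSE                                     
     [x] utils.md                                    
   [ ] database.json                                 
   [-] tests/                                        
     [ ] handler.yaml                                
     [ ] worker.toml                                 
     [x] package.json                                


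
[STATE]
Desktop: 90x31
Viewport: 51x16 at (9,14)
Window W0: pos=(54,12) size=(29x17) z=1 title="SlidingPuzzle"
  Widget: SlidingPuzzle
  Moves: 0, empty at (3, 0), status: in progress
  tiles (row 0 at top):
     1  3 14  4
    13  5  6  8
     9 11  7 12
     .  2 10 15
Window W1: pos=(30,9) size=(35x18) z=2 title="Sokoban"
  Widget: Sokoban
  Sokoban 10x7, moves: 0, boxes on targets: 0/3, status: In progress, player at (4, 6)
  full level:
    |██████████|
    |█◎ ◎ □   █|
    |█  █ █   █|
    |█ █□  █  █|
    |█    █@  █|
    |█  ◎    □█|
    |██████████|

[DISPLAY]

                     ┃█  █ █   █                   
                     ┃█ █□  █  █                   
                     ┃█    █@  █                   
                     ┃█  ◎    □█                   
                     ┃██████████                   
                     ┃Moves: 0  0/3                
                     ┃                             
                     ┃                             
                     ┃                             
                     ┃                             
                     ┃                             
                     ┃                             
                     ┗━━━━━━━━━━━━━━━━━━━━━━━━━━━━━
                                             ┃     
                                             ┗━━━━━
                                                   


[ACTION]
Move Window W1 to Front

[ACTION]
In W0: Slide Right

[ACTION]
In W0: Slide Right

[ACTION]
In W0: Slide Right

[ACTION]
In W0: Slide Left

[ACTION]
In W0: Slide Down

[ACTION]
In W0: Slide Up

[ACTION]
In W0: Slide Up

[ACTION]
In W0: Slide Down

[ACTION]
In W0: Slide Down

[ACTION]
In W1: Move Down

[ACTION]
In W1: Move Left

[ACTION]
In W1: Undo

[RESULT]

                     ┃█  █ █   █                   
                     ┃█ █□  █  █                   
                     ┃█    █   █                   
                     ┃█  ◎  @ □█                   
                     ┃██████████                   
                     ┃Moves: 1  0/3                
                     ┃                             
                     ┃                             
                     ┃                             
                     ┃                             
                     ┃                             
                     ┃                             
                     ┗━━━━━━━━━━━━━━━━━━━━━━━━━━━━━
                                             ┃     
                                             ┗━━━━━
                                                   


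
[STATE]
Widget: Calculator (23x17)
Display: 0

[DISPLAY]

                      0
┌───┬───┬───┬───┐      
│ 7 │ 8 │ 9 │ ÷ │      
├───┼───┼───┼───┤      
│ 4 │ 5 │ 6 │ × │      
├───┼───┼───┼───┤      
│ 1 │ 2 │ 3 │ - │      
├───┼───┼───┼───┤      
│ 0 │ . │ = │ + │      
├───┼───┼───┼───┤      
│ C │ MC│ MR│ M+│      
└───┴───┴───┴───┘      
                       
                       
                       
                       
                       


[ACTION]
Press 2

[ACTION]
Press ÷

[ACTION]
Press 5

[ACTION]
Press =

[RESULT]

                    0.4
┌───┬───┬───┬───┐      
│ 7 │ 8 │ 9 │ ÷ │      
├───┼───┼───┼───┤      
│ 4 │ 5 │ 6 │ × │      
├───┼───┼───┼───┤      
│ 1 │ 2 │ 3 │ - │      
├───┼───┼───┼───┤      
│ 0 │ . │ = │ + │      
├───┼───┼───┼───┤      
│ C │ MC│ MR│ M+│      
└───┴───┴───┴───┘      
                       
                       
                       
                       
                       


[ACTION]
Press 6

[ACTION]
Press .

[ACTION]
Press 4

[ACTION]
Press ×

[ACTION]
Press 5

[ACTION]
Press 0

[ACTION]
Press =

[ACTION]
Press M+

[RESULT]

                    320
┌───┬───┬───┬───┐      
│ 7 │ 8 │ 9 │ ÷ │      
├───┼───┼───┼───┤      
│ 4 │ 5 │ 6 │ × │      
├───┼───┼───┼───┤      
│ 1 │ 2 │ 3 │ - │      
├───┼───┼───┼───┤      
│ 0 │ . │ = │ + │      
├───┼───┼───┼───┤      
│ C │ MC│ MR│ M+│      
└───┴───┴───┴───┘      
                       
                       
                       
                       
                       


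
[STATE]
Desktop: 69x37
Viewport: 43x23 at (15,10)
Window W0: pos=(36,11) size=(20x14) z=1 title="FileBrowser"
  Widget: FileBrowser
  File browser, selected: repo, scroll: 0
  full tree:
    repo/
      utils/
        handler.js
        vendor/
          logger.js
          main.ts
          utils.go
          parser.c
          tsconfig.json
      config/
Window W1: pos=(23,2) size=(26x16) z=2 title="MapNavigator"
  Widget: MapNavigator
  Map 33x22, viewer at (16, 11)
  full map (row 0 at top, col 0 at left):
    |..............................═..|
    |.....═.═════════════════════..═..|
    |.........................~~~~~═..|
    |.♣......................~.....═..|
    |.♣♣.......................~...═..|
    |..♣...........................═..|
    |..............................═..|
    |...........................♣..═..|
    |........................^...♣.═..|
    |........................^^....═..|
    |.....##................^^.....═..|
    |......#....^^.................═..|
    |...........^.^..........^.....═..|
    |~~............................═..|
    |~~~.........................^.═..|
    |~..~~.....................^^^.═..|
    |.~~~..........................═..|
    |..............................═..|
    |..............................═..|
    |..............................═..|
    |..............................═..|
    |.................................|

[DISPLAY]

        ┃.##................^^...┃         
        ┃..#....^^...@...........┃━━━━━━┓  
        ┃.......^.^..........^...┃      ┃  
        ┃........................┃──────┨  
        ┃........................┃      ┃  
        ┃~.....................^^┃s/    ┃  
        ┃........................┃ig/   ┃  
        ┗━━━━━━━━━━━━━━━━━━━━━━━━┛      ┃  
                     ┃                  ┃  
                     ┃                  ┃  
                     ┃                  ┃  
                     ┃                  ┃  
                     ┃                  ┃  
                     ┃                  ┃  
                     ┗━━━━━━━━━━━━━━━━━━┛  
                                           
                                           
                                           
                                           
                                           
                                           
                                           
                                           


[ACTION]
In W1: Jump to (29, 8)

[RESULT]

        ┃..........♣..═..        ┃         
        ┃.......^...♣@═..        ┃━━━━━━┓  
        ┃.......^^....═..        ┃      ┃  
        ┃......^^.....═..        ┃──────┨  
        ┃.............═..        ┃      ┃  
        ┃.......^.....═..        ┃s/    ┃  
        ┃.............═..        ┃ig/   ┃  
        ┗━━━━━━━━━━━━━━━━━━━━━━━━┛      ┃  
                     ┃                  ┃  
                     ┃                  ┃  
                     ┃                  ┃  
                     ┃                  ┃  
                     ┃                  ┃  
                     ┃                  ┃  
                     ┗━━━━━━━━━━━━━━━━━━┛  
                                           
                                           
                                           
                                           
                                           
                                           
                                           
                                           


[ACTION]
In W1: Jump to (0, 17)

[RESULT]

        ┃            .~~~........┃         
        ┃            @...........┃━━━━━━┓  
        ┃            ............┃      ┃  
        ┃            ............┃──────┨  
        ┃            ............┃      ┃  
        ┃            ............┃s/    ┃  
        ┃                        ┃ig/   ┃  
        ┗━━━━━━━━━━━━━━━━━━━━━━━━┛      ┃  
                     ┃                  ┃  
                     ┃                  ┃  
                     ┃                  ┃  
                     ┃                  ┃  
                     ┃                  ┃  
                     ┃                  ┃  
                     ┗━━━━━━━━━━━━━━━━━━┛  
                                           
                                           
                                           
                                           
                                           
                                           
                                           
                                           


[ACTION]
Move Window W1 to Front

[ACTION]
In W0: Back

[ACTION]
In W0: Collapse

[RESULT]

        ┃            .~~~........┃         
        ┃            @...........┃━━━━━━┓  
        ┃            ............┃      ┃  
        ┃            ............┃──────┨  
        ┃            ............┃      ┃  
        ┃            ............┃      ┃  
        ┃                        ┃      ┃  
        ┗━━━━━━━━━━━━━━━━━━━━━━━━┛      ┃  
                     ┃                  ┃  
                     ┃                  ┃  
                     ┃                  ┃  
                     ┃                  ┃  
                     ┃                  ┃  
                     ┃                  ┃  
                     ┗━━━━━━━━━━━━━━━━━━┛  
                                           
                                           
                                           
                                           
                                           
                                           
                                           
                                           


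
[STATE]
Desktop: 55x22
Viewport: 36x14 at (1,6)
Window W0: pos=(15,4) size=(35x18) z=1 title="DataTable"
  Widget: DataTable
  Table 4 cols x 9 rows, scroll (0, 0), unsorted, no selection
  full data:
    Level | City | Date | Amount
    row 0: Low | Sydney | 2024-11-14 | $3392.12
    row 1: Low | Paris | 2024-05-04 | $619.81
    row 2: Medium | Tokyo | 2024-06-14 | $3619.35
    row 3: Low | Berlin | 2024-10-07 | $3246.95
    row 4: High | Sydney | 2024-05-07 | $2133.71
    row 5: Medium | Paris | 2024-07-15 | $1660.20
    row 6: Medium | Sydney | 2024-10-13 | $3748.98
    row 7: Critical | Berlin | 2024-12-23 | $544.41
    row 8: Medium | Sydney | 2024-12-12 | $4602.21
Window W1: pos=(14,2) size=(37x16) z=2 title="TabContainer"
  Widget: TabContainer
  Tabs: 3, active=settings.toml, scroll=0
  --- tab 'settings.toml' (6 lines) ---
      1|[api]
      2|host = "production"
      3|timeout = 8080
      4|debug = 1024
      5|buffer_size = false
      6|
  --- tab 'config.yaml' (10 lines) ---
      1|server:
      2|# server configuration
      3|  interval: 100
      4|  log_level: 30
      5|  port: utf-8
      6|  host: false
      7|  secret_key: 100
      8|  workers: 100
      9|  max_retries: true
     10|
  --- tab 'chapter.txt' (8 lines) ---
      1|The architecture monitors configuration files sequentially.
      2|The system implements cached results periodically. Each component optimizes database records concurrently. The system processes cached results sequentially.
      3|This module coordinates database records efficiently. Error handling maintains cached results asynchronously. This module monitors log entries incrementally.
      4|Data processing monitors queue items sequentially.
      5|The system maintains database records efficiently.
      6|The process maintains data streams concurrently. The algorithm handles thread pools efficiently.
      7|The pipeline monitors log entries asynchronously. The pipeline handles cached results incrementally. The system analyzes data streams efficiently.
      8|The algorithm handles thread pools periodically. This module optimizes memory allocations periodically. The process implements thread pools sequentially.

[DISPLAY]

             ┃──────────────────────
             ┃[api]                 
             ┃host = "production"   
             ┃timeout = 8080        
             ┃debug = 1024          
             ┃buffer_size = false   
             ┃                      
             ┃                      
             ┃                      
             ┃                      
             ┃                      
             ┗━━━━━━━━━━━━━━━━━━━━━━
              ┃                     
              ┃                     


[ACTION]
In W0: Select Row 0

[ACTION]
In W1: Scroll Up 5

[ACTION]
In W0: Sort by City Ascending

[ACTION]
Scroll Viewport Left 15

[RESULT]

              ┃─────────────────────
              ┃[api]                
              ┃host = "production"  
              ┃timeout = 8080       
              ┃debug = 1024         
              ┃buffer_size = false  
              ┃                     
              ┃                     
              ┃                     
              ┃                     
              ┃                     
              ┗━━━━━━━━━━━━━━━━━━━━━
               ┃                    
               ┃                    
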